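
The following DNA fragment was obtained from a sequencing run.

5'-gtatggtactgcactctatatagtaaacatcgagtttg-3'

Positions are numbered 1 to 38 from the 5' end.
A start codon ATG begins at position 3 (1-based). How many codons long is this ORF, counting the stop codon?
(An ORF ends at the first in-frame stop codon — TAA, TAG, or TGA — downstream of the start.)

7

Codons from position 3: ATG (3–5), GTA (6–8), CTG (9–11), CAC (12–14), TCT (15–17), ATA (18–20), TAG (21–23).
TAG is the first in-frame stop; that's 7 codons including the stop.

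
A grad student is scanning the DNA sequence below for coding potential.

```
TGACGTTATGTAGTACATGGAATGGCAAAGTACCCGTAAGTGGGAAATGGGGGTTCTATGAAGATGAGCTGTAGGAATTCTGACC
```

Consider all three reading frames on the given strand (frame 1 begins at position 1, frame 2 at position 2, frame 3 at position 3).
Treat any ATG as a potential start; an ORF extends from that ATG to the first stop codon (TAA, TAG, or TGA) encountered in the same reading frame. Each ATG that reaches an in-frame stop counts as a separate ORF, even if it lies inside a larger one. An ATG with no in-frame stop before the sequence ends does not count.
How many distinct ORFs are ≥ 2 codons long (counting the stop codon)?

4

Frame 1: TGA CGT TAT GTA GTA CAT GGA ATG GCA AAG TAC CCG TAA GTG GGA AAT GGG GGT TCT ATG AAG ATG AGC TGT AGG AAT TCT GAC — ATG at 22, stop TAA at 37 → 18 nt.
Frame 2: GAC GTT ATG TAG TAC ATG GAA TGG CAA AGT ACC CGT AAG TGG GAA ATG GGG GTT CTA TGA AGA TGA GCT GTA GGA ATT CTG ACC — ATG at 8, stop TAG at 11 → 6 nt; ATG at 17, stop TGA at 59 → 45 nt; ATG at 47, stop TGA at 59 → 15 nt.
Frame 3: ACG TTA TGT AGT ACA TGG AAT GGC AAA GTA CCC GTA AGT GGG AAA TGG GGG TTC TAT GAA GAT GAG CTG TAG GAA TTC TGA — no ATG→stop ORF.
ORFs ≥ 2 codons: frame 1 22–39 (6 codons), frame 2 8–13 (2 codons), frame 2 17–61 (15 codons), frame 2 47–61 (5 codons). Count = 4.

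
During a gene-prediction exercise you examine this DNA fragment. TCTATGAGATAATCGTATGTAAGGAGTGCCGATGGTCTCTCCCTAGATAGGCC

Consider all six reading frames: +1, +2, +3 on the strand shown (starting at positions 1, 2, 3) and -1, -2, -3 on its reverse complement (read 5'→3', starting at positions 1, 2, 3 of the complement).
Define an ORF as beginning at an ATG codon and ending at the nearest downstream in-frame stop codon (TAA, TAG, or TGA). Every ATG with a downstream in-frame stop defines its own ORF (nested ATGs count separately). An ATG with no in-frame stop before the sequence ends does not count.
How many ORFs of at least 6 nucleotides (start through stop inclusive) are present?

3

Reverse complement (5'→3'): GGCCTATCTAGGGAGAGACCATCGGCACTCCTTACATACGATTATCTCATAGA
Frame +1: TCT ATG AGA TAA TCG TAT GTA AGG AGT GCC GAT GGT CTC TCC CTA GAT AGG — ATG at 4, stop TAA at 10 → 9 nt.
Frame +2: CTA TGA GAT AAT CGT ATG TAA GGA GTG CCG ATG GTC TCT CCC TAG ATA GGC — ATG at 17, stop TAA at 20 → 6 nt; ATG at 32, stop TAG at 44 → 15 nt.
Frame +3: TAT GAG ATA ATC GTA TGT AAG GAG TGC CGA TGG TCT CTC CCT AGA TAG GCC — no ATG→stop ORF.
Frame -1: GGC CTA TCT AGG GAG AGA CCA TCG GCA CTC CTT ACA TAC GAT TAT CTC ATA — no ATG→stop ORF.
Frame -2: GCC TAT CTA GGG AGA GAC CAT CGG CAC TCC TTA CAT ACG ATT ATC TCA TAG — no ATG→stop ORF.
Frame -3: CCT ATC TAG GGA GAG ACC ATC GGC ACT CCT TAC ATA CGA TTA TCT CAT AGA — no ATG→stop ORF.
ORFs ≥ 6 nucleotides: frame +1 4–12 (9 nucleotides), frame +2 17–22 (6 nucleotides), frame +2 32–46 (15 nucleotides). Count = 3.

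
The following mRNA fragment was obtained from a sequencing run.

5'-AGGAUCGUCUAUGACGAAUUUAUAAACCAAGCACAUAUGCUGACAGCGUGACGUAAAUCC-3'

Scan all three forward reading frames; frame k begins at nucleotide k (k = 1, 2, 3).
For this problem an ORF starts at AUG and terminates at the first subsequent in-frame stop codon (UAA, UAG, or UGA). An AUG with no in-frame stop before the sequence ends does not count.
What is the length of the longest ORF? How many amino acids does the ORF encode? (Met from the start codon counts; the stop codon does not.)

4

Frame 1: AGG AUC GUC UAU GAC GAA UUU AUA AAC CAA GCA CAU AUG CUG ACA GCG UGA CGU AAA UCC — AUG at 37, stop UGA at 49 → 15 nt.
Frame 2: GGA UCG UCU AUG ACG AAU UUA UAA ACC AAG CAC AUA UGC UGA CAG CGU GAC GUA AAU — AUG at 11, stop UAA at 23 → 15 nt.
Frame 3: GAU CGU CUA UGA CGA AUU UAU AAA CCA AGC ACA UAU GCU GAC AGC GUG ACG UAA AUC — no AUG→stop ORF.
Longest: frame 1, positions 37–51, 15 nt = 5 codons = 4 aa. → 4 amino acids.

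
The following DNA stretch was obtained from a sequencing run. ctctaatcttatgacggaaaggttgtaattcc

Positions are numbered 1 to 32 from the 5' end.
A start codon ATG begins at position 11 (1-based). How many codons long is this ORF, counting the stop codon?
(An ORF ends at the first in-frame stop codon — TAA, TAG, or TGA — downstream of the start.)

6

Codons from position 11: ATG (11–13), ACG (14–16), GAA (17–19), AGG (20–22), TTG (23–25), TAA (26–28).
TAA is the first in-frame stop; that's 6 codons including the stop.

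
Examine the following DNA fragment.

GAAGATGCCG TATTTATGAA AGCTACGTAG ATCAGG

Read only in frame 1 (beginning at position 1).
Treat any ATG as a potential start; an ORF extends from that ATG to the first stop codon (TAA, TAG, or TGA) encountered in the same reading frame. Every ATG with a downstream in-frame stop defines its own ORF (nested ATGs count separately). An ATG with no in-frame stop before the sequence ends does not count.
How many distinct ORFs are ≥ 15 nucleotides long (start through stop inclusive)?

Frame 1: GAA GAT GCC GTA TTT ATG AAA GCT ACG TAG ATC AGG — ATG at 16, stop TAG at 28 → 15 nt.
ORFs ≥ 15 nucleotides: frame 1 16–30 (15 nucleotides). Count = 1.

1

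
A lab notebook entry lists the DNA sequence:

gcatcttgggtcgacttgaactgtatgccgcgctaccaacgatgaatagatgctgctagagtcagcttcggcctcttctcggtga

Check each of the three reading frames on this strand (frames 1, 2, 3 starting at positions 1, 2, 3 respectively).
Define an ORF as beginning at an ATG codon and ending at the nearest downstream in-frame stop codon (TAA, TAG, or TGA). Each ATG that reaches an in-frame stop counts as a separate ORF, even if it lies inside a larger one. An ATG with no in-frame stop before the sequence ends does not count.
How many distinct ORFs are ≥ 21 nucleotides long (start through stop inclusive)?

Frame 1: GCA TCT TGG GTC GAC TTG AAC TGT ATG CCG CGC TAC CAA CGA TGA ATA GAT GCT GCT AGA GTC AGC TTC GGC CTC TTC TCG GTG — ATG at 25, stop TGA at 43 → 21 nt.
Frame 2: CAT CTT GGG TCG ACT TGA ACT GTA TGC CGC GCT ACC AAC GAT GAA TAG ATG CTG CTA GAG TCA GCT TCG GCC TCT TCT CGG TGA — ATG at 50, stop TGA at 83 → 36 nt.
Frame 3: ATC TTG GGT CGA CTT GAA CTG TAT GCC GCG CTA CCA ACG ATG AAT AGA TGC TGC TAG AGT CAG CTT CGG CCT CTT CTC GGT — ATG at 42, stop TAG at 57 → 18 nt.
ORFs ≥ 21 nucleotides: frame 1 25–45 (21 nucleotides), frame 2 50–85 (36 nucleotides). Count = 2.

2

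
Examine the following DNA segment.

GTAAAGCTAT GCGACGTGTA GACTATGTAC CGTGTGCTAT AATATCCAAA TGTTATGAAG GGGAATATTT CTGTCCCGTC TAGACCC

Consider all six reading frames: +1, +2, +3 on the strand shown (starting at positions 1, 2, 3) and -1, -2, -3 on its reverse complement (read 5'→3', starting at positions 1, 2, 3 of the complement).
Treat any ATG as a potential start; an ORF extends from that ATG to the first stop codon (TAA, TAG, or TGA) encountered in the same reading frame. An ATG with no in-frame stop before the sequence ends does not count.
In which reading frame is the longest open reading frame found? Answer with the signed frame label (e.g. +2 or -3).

+3

Reverse complement (5'→3'): GGGTCTAGACGGGACAGAAATATTCCCCTTCATAACATTTGGATATTATAGCACACGGTACATAGTCTACACGTCGCATAGCTTTAC
Frame +1: GTA AAG CTA TGC GAC GTG TAG ACT ATG TAC CGT GTG CTA TAA TAT CCA AAT GTT ATG AAG GGG AAT ATT TCT GTC CCG TCT AGA CCC — ATG at 25, stop TAA at 40 → 18 nt.
Frame +2: TAA AGC TAT GCG ACG TGT AGA CTA TGT ACC GTG TGC TAT AAT ATC CAA ATG TTA TGA AGG GGA ATA TTT CTG TCC CGT CTA GAC — ATG at 50, stop TGA at 56 → 9 nt.
Frame +3: AAA GCT ATG CGA CGT GTA GAC TAT GTA CCG TGT GCT ATA ATA TCC AAA TGT TAT GAA GGG GAA TAT TTC TGT CCC GTC TAG ACC — ATG at 9, stop TAG at 81 → 75 nt.
Frame -1: GGG TCT AGA CGG GAC AGA AAT ATT CCC CTT CAT AAC ATT TGG ATA TTA TAG CAC ACG GTA CAT AGT CTA CAC GTC GCA TAG CTT TAC — no ATG→stop ORF.
Frame -2: GGT CTA GAC GGG ACA GAA ATA TTC CCC TTC ATA ACA TTT GGA TAT TAT AGC ACA CGG TAC ATA GTC TAC ACG TCG CAT AGC TTT — no ATG→stop ORF.
Frame -3: GTC TAG ACG GGA CAG AAA TAT TCC CCT TCA TAA CAT TTG GAT ATT ATA GCA CAC GGT ACA TAG TCT ACA CGT CGC ATA GCT TTA — no ATG→stop ORF.
Longest ORF is 75 nt in frame +3 (positions 9–83).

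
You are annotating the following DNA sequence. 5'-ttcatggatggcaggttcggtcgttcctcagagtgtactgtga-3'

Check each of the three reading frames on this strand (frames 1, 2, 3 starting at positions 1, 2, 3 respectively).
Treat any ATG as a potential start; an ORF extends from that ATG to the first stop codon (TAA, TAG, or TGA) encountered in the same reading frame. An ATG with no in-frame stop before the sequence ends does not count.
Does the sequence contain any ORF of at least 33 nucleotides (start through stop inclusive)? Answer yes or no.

Frame 1: TTC ATG GAT GGC AGG TTC GGT CGT TCC TCA GAG TGT ACT GTG — no ATG→stop ORF.
Frame 2: TCA TGG ATG GCA GGT TCG GTC GTT CCT CAG AGT GTA CTG TGA — ATG at 8, stop TGA at 41 → 36 nt.
Frame 3: CAT GGA TGG CAG GTT CGG TCG TTC CTC AGA GTG TAC TGT — no ATG→stop ORF.
Frame 2 has an ORF of 36 nucleotides (positions 8–43) ≥ 33, so yes.

yes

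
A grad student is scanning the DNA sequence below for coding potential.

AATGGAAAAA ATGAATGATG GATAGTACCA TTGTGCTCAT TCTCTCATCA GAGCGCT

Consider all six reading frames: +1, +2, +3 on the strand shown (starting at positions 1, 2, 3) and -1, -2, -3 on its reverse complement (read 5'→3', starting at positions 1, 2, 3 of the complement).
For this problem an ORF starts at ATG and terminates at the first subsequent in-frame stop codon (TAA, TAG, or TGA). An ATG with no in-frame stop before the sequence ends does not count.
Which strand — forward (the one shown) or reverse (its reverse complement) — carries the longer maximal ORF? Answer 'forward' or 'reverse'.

Reverse complement (5'→3'): AGCGCTCTGATGAGAGAATGAGCACAATGGTACTATCCATCATTCATTTTTTCCATT
Frame +1: AAT GGA AAA AAT GAA TGA TGG ATA GTA CCA TTG TGC TCA TTC TCT CAT CAG AGC GCT — no ATG→stop ORF.
Frame +2: ATG GAA AAA ATG AAT GAT GGA TAG TAC CAT TGT GCT CAT TCT CTC ATC AGA GCG — ATG at 2, stop TAG at 23 → 24 nt; ATG at 11, stop TAG at 23 → 15 nt.
Frame +3: TGG AAA AAA TGA ATG ATG GAT AGT ACC ATT GTG CTC ATT CTC TCA TCA GAG CGC — no ATG→stop ORF.
Frame -1: AGC GCT CTG ATG AGA GAA TGA GCA CAA TGG TAC TAT CCA TCA TTC ATT TTT TCC ATT — ATG at 10, stop TGA at 19 → 12 nt.
Frame -2: GCG CTC TGA TGA GAG AAT GAG CAC AAT GGT ACT ATC CAT CAT TCA TTT TTT CCA — no ATG→stop ORF.
Frame -3: CGC TCT GAT GAG AGA ATG AGC ACA ATG GTA CTA TCC ATC ATT CAT TTT TTC CAT — no ATG→stop ORF.
Forward-strand max 24 nt; reverse-strand max 12 nt. The forward strand has the longer ORF.

forward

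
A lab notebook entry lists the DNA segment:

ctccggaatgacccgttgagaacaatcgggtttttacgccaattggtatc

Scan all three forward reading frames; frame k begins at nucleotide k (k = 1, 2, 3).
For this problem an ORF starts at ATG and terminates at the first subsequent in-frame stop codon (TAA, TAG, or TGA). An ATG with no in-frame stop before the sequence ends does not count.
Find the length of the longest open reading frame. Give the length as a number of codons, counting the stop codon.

4

Frame 1: CTC CGG AAT GAC CCG TTG AGA ACA ATC GGG TTT TTA CGC CAA TTG GTA — no ATG→stop ORF.
Frame 2: TCC GGA ATG ACC CGT TGA GAA CAA TCG GGT TTT TAC GCC AAT TGG TAT — ATG at 8, stop TGA at 17 → 12 nt.
Frame 3: CCG GAA TGA CCC GTT GAG AAC AAT CGG GTT TTT ACG CCA ATT GGT ATC — no ATG→stop ORF.
Longest: frame 2, positions 8–19, 12 nt = 4 codons = 3 aa. → 4 codons.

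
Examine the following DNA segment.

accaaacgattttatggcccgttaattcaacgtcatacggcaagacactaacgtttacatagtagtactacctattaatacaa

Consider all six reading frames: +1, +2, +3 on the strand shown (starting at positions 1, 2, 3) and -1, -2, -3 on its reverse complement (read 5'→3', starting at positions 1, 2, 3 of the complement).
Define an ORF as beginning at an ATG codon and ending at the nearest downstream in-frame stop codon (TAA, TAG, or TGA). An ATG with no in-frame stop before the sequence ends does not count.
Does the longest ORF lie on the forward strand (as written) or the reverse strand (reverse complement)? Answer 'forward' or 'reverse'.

Reverse complement (5'→3'): TTGTATTAATAGGTAGTACTACTATGTAAACGTTAGTGTCTTGCCGTATGACGTTGAATTAACGGGCCATAAAATCGTTTGGT
Frame +1: ACC AAA CGA TTT TAT GGC CCG TTA ATT CAA CGT CAT ACG GCA AGA CAC TAA CGT TTA CAT AGT AGT ACT ACC TAT TAA TAC — no ATG→stop ORF.
Frame +2: CCA AAC GAT TTT ATG GCC CGT TAA TTC AAC GTC ATA CGG CAA GAC ACT AAC GTT TAC ATA GTA GTA CTA CCT ATT AAT ACA — ATG at 14, stop TAA at 23 → 12 nt.
Frame +3: CAA ACG ATT TTA TGG CCC GTT AAT TCA ACG TCA TAC GGC AAG ACA CTA ACG TTT ACA TAG TAG TAC TAC CTA TTA ATA CAA — no ATG→stop ORF.
Frame -1: TTG TAT TAA TAG GTA GTA CTA CTA TGT AAA CGT TAG TGT CTT GCC GTA TGA CGT TGA ATT AAC GGG CCA TAA AAT CGT TTG — no ATG→stop ORF.
Frame -2: TGT ATT AAT AGG TAG TAC TAC TAT GTA AAC GTT AGT GTC TTG CCG TAT GAC GTT GAA TTA ACG GGC CAT AAA ATC GTT TGG — no ATG→stop ORF.
Frame -3: GTA TTA ATA GGT AGT ACT ACT ATG TAA ACG TTA GTG TCT TGC CGT ATG ACG TTG AAT TAA CGG GCC ATA AAA TCG TTT GGT — ATG at 24, stop TAA at 27 → 6 nt; ATG at 48, stop TAA at 60 → 15 nt.
Forward-strand max 12 nt; reverse-strand max 15 nt. The reverse strand has the longer ORF.

reverse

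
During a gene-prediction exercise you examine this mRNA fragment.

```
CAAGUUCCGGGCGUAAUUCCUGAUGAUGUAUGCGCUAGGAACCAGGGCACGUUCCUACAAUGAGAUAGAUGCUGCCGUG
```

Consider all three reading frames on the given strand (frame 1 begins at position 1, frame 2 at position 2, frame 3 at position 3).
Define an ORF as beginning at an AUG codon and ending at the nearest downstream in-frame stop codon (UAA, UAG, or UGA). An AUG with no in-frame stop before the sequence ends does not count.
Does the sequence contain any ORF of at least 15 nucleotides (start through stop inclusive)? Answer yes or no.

no

Frame 1: CAA GUU CCG GGC GUA AUU CCU GAU GAU GUA UGC GCU AGG AAC CAG GGC ACG UUC CUA CAA UGA GAU AGA UGC UGC CGU — no AUG→stop ORF.
Frame 2: AAG UUC CGG GCG UAA UUC CUG AUG AUG UAU GCG CUA GGA ACC AGG GCA CGU UCC UAC AAU GAG AUA GAU GCU GCC GUG — no AUG→stop ORF.
Frame 3: AGU UCC GGG CGU AAU UCC UGA UGA UGU AUG CGC UAG GAA CCA GGG CAC GUU CCU ACA AUG AGA UAG AUG CUG CCG — AUG at 30, stop UAG at 36 → 9 nt; AUG at 60, stop UAG at 66 → 9 nt.
Largest ORF found is 9 nucleotides < 15, so no.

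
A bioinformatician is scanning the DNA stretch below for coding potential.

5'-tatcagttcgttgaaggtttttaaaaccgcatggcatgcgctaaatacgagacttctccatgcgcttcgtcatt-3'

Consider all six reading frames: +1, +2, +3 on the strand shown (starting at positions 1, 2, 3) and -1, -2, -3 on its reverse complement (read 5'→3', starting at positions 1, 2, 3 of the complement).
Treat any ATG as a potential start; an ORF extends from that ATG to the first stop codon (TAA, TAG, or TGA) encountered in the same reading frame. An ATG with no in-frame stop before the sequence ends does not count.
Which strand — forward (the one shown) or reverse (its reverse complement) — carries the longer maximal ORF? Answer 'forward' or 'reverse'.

reverse

Reverse complement (5'→3'): AATGACGAAGCGCATGGAGAAGTCTCGTATTTAGCGCATGCCATGCGGTTTTAAAAACCTTCAACGAACTGATA
Frame +1: TAT CAG TTC GTT GAA GGT TTT TAA AAC CGC ATG GCA TGC GCT AAA TAC GAG ACT TCT CCA TGC GCT TCG TCA — no ATG→stop ORF.
Frame +2: ATC AGT TCG TTG AAG GTT TTT AAA ACC GCA TGG CAT GCG CTA AAT ACG AGA CTT CTC CAT GCG CTT CGT CAT — no ATG→stop ORF.
Frame +3: TCA GTT CGT TGA AGG TTT TTA AAA CCG CAT GGC ATG CGC TAA ATA CGA GAC TTC TCC ATG CGC TTC GTC ATT — ATG at 36, stop TAA at 42 → 9 nt.
Frame -1: AAT GAC GAA GCG CAT GGA GAA GTC TCG TAT TTA GCG CAT GCC ATG CGG TTT TAA AAA CCT TCA ACG AAC TGA — ATG at 43, stop TAA at 52 → 12 nt.
Frame -2: ATG ACG AAG CGC ATG GAG AAG TCT CGT ATT TAG CGC ATG CCA TGC GGT TTT AAA AAC CTT CAA CGA ACT GAT — ATG at 2, stop TAG at 32 → 33 nt; ATG at 14, stop TAG at 32 → 21 nt.
Frame -3: TGA CGA AGC GCA TGG AGA AGT CTC GTA TTT AGC GCA TGC CAT GCG GTT TTA AAA ACC TTC AAC GAA CTG ATA — no ATG→stop ORF.
Forward-strand max 9 nt; reverse-strand max 33 nt. The reverse strand has the longer ORF.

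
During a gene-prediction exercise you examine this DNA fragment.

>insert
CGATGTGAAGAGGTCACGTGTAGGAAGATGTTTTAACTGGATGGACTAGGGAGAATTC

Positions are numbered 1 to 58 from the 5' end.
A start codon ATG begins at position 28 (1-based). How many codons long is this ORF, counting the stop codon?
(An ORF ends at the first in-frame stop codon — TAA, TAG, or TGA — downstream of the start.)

Codons from position 28: ATG (28–30), TTT (31–33), TAA (34–36).
TAA is the first in-frame stop; that's 3 codons including the stop.

3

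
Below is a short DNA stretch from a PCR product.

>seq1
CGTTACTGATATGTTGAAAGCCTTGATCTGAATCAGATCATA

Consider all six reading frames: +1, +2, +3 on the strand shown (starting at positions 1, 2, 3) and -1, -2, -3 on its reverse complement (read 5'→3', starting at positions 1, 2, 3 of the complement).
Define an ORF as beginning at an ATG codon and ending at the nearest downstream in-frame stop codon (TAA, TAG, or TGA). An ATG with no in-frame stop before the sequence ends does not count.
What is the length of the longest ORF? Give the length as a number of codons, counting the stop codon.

Reverse complement (5'→3'): TATGATCTGATTCAGATCAAGGCTTTCAACATATCAGTAACG
Frame +1: CGT TAC TGA TAT GTT GAA AGC CTT GAT CTG AAT CAG ATC ATA — no ATG→stop ORF.
Frame +2: GTT ACT GAT ATG TTG AAA GCC TTG ATC TGA ATC AGA TCA — ATG at 11, stop TGA at 29 → 21 nt.
Frame +3: TTA CTG ATA TGT TGA AAG CCT TGA TCT GAA TCA GAT CAT — no ATG→stop ORF.
Frame -1: TAT GAT CTG ATT CAG ATC AAG GCT TTC AAC ATA TCA GTA ACG — no ATG→stop ORF.
Frame -2: ATG ATC TGA TTC AGA TCA AGG CTT TCA ACA TAT CAG TAA — ATG at 2, stop TGA at 8 → 9 nt.
Frame -3: TGA TCT GAT TCA GAT CAA GGC TTT CAA CAT ATC AGT AAC — no ATG→stop ORF.
Longest: frame +2, positions 11–31, 21 nt = 7 codons = 6 aa. → 7 codons.

7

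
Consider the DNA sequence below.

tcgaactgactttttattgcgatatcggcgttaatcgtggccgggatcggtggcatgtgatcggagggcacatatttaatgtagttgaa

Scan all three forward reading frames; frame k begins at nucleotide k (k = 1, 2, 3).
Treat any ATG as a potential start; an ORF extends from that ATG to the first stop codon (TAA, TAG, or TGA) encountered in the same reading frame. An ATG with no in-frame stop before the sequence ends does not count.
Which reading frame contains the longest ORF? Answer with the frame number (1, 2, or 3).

Frame 1: TCG AAC TGA CTT TTT ATT GCG ATA TCG GCG TTA ATC GTG GCC GGG ATC GGT GGC ATG TGA TCG GAG GGC ACA TAT TTA ATG TAG TTG — ATG at 55, stop TGA at 58 → 6 nt; ATG at 79, stop TAG at 82 → 6 nt.
Frame 2: CGA ACT GAC TTT TTA TTG CGA TAT CGG CGT TAA TCG TGG CCG GGA TCG GTG GCA TGT GAT CGG AGG GCA CAT ATT TAA TGT AGT TGA — no ATG→stop ORF.
Frame 3: GAA CTG ACT TTT TAT TGC GAT ATC GGC GTT AAT CGT GGC CGG GAT CGG TGG CAT GTG ATC GGA GGG CAC ATA TTT AAT GTA GTT GAA — no ATG→stop ORF.
Longest ORF is 6 nt in frame 1 (positions 55–60).

1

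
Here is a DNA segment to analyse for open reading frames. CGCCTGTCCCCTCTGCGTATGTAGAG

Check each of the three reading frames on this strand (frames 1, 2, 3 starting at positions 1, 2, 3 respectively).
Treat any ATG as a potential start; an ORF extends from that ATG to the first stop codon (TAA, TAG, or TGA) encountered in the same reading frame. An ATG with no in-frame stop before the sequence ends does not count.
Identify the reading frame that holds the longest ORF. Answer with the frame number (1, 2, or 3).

Frame 1: CGC CTG TCC CCT CTG CGT ATG TAG — ATG at 19, stop TAG at 22 → 6 nt.
Frame 2: GCC TGT CCC CTC TGC GTA TGT AGA — no ATG→stop ORF.
Frame 3: CCT GTC CCC TCT GCG TAT GTA GAG — no ATG→stop ORF.
Longest ORF is 6 nt in frame 1 (positions 19–24).

1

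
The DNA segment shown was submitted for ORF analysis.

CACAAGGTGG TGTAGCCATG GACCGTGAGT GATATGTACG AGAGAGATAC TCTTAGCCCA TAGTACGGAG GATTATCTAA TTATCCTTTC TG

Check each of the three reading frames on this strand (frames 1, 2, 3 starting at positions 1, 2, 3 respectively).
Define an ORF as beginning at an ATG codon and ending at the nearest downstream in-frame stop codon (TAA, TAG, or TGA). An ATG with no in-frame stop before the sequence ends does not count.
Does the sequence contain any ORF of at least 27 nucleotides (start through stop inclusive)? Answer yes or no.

yes

Frame 1: CAC AAG GTG GTG TAG CCA TGG ACC GTG AGT GAT ATG TAC GAG AGA GAT ACT CTT AGC CCA TAG TAC GGA GGA TTA TCT AAT TAT CCT TTC — ATG at 34, stop TAG at 61 → 30 nt.
Frame 2: ACA AGG TGG TGT AGC CAT GGA CCG TGA GTG ATA TGT ACG AGA GAG ATA CTC TTA GCC CAT AGT ACG GAG GAT TAT CTA ATT ATC CTT TCT — no ATG→stop ORF.
Frame 3: CAA GGT GGT GTA GCC ATG GAC CGT GAG TGA TAT GTA CGA GAG AGA TAC TCT TAG CCC ATA GTA CGG AGG ATT ATC TAA TTA TCC TTT CTG — ATG at 18, stop TGA at 30 → 15 nt.
Frame 1 has an ORF of 30 nucleotides (positions 34–63) ≥ 27, so yes.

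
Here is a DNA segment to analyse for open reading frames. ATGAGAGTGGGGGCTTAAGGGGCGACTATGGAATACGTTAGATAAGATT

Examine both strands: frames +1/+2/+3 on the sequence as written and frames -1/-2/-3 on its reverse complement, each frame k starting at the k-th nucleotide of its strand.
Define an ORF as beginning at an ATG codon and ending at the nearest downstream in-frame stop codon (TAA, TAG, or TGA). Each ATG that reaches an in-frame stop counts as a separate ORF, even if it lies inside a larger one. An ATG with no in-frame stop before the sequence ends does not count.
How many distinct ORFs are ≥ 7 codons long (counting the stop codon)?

0

Reverse complement (5'→3'): AATCTTATCTAACGTATTCCATAGTCGCCCCTTAAGCCCCCACTCTCAT
Frame +1: ATG AGA GTG GGG GCT TAA GGG GCG ACT ATG GAA TAC GTT AGA TAA GAT — ATG at 1, stop TAA at 16 → 18 nt; ATG at 28, stop TAA at 43 → 18 nt.
Frame +2: TGA GAG TGG GGG CTT AAG GGG CGA CTA TGG AAT ACG TTA GAT AAG ATT — no ATG→stop ORF.
Frame +3: GAG AGT GGG GGC TTA AGG GGC GAC TAT GGA ATA CGT TAG ATA AGA — no ATG→stop ORF.
Frame -1: AAT CTT ATC TAA CGT ATT CCA TAG TCG CCC CTT AAG CCC CCA CTC TCA — no ATG→stop ORF.
Frame -2: ATC TTA TCT AAC GTA TTC CAT AGT CGC CCC TTA AGC CCC CAC TCT CAT — no ATG→stop ORF.
Frame -3: TCT TAT CTA ACG TAT TCC ATA GTC GCC CCT TAA GCC CCC ACT CTC — no ATG→stop ORF.
No ORF reaches 7 codons. Count = 0.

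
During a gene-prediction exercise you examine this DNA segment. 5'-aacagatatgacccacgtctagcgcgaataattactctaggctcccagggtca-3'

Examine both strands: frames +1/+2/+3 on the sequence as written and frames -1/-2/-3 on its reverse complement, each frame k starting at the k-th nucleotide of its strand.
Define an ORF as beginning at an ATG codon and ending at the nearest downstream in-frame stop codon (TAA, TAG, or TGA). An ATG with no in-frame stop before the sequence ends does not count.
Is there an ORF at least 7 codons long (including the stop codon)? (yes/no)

Reverse complement (5'→3'): TGACCCTGGGAGCCTAGAGTAATTATTCGCGCTAGACGTGGGTCATATCTGTT
Frame +1: AAC AGA TAT GAC CCA CGT CTA GCG CGA ATA ATT ACT CTA GGC TCC CAG GGT — no ATG→stop ORF.
Frame +2: ACA GAT ATG ACC CAC GTC TAG CGC GAA TAA TTA CTC TAG GCT CCC AGG GTC — ATG at 8, stop TAG at 20 → 15 nt.
Frame +3: CAG ATA TGA CCC ACG TCT AGC GCG AAT AAT TAC TCT AGG CTC CCA GGG TCA — no ATG→stop ORF.
Frame -1: TGA CCC TGG GAG CCT AGA GTA ATT ATT CGC GCT AGA CGT GGG TCA TAT CTG — no ATG→stop ORF.
Frame -2: GAC CCT GGG AGC CTA GAG TAA TTA TTC GCG CTA GAC GTG GGT CAT ATC TGT — no ATG→stop ORF.
Frame -3: ACC CTG GGA GCC TAG AGT AAT TAT TCG CGC TAG ACG TGG GTC ATA TCT GTT — no ATG→stop ORF.
Largest ORF found is 5 codons < 7, so no.

no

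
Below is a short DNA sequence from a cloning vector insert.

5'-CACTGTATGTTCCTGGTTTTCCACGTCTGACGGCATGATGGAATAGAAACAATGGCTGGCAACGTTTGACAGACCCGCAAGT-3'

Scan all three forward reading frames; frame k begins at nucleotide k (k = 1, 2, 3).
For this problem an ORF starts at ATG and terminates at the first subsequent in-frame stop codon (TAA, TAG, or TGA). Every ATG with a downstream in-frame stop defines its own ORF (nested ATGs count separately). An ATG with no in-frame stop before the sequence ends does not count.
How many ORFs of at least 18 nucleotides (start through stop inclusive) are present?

2

Frame 1: CAC TGT ATG TTC CTG GTT TTC CAC GTC TGA CGG CAT GAT GGA ATA GAA ACA ATG GCT GGC AAC GTT TGA CAG ACC CGC AAG — ATG at 7, stop TGA at 28 → 24 nt; ATG at 52, stop TGA at 67 → 18 nt.
Frame 2: ACT GTA TGT TCC TGG TTT TCC ACG TCT GAC GGC ATG ATG GAA TAG AAA CAA TGG CTG GCA ACG TTT GAC AGA CCC GCA AGT — ATG at 35, stop TAG at 44 → 12 nt; ATG at 38, stop TAG at 44 → 9 nt.
Frame 3: CTG TAT GTT CCT GGT TTT CCA CGT CTG ACG GCA TGA TGG AAT AGA AAC AAT GGC TGG CAA CGT TTG ACA GAC CCG CAA — no ATG→stop ORF.
ORFs ≥ 18 nucleotides: frame 1 7–30 (24 nucleotides), frame 1 52–69 (18 nucleotides). Count = 2.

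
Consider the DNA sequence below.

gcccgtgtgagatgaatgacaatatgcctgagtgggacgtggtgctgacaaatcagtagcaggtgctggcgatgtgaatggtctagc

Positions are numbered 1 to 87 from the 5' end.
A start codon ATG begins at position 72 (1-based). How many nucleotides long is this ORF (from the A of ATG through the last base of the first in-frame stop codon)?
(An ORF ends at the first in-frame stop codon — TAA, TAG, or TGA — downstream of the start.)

Codons from position 72: ATG (72–74), TGA (75–77).
TGA is the first in-frame stop; ORF spans 72–77, 6 nucleotides.

6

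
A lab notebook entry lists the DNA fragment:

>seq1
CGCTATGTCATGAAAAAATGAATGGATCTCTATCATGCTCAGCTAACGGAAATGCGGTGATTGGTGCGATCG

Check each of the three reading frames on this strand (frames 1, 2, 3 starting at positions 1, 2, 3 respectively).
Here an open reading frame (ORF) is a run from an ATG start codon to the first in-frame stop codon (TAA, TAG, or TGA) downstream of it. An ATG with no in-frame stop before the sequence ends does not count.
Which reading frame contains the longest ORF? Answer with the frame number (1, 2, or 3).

1

Frame 1: CGC TAT GTC ATG AAA AAA TGA ATG GAT CTC TAT CAT GCT CAG CTA ACG GAA ATG CGG TGA TTG GTG CGA TCG — ATG at 10, stop TGA at 19 → 12 nt; ATG at 22, stop TGA at 58 → 39 nt; ATG at 52, stop TGA at 58 → 9 nt.
Frame 2: GCT ATG TCA TGA AAA AAT GAA TGG ATC TCT ATC ATG CTC AGC TAA CGG AAA TGC GGT GAT TGG TGC GAT — ATG at 5, stop TGA at 11 → 9 nt; ATG at 35, stop TAA at 44 → 12 nt.
Frame 3: CTA TGT CAT GAA AAA ATG AAT GGA TCT CTA TCA TGC TCA GCT AAC GGA AAT GCG GTG ATT GGT GCG ATC — no ATG→stop ORF.
Longest ORF is 39 nt in frame 1 (positions 22–60).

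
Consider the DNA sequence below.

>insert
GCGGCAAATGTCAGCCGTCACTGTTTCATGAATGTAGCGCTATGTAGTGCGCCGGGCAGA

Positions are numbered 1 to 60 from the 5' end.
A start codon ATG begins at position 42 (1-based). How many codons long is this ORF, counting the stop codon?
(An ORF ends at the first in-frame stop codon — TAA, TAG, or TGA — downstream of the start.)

2

Codons from position 42: ATG (42–44), TAG (45–47).
TAG is the first in-frame stop; that's 2 codons including the stop.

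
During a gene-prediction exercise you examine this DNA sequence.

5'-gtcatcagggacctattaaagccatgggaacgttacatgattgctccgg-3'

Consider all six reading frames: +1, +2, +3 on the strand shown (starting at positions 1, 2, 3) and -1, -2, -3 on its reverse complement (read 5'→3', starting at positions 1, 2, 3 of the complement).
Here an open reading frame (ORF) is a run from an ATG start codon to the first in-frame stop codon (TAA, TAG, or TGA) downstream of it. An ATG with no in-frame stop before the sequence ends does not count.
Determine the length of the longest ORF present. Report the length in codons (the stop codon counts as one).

7

Reverse complement (5'→3'): CCGGAGCAATCATGTAACGTTCCCATGGCTTTAATAGGTCCCTGATGAC
Frame +1: GTC ATC AGG GAC CTA TTA AAG CCA TGG GAA CGT TAC ATG ATT GCT CCG — no ATG→stop ORF.
Frame +2: TCA TCA GGG ACC TAT TAA AGC CAT GGG AAC GTT ACA TGA TTG CTC CGG — no ATG→stop ORF.
Frame +3: CAT CAG GGA CCT ATT AAA GCC ATG GGA ACG TTA CAT GAT TGC TCC — no ATG→stop ORF.
Frame -1: CCG GAG CAA TCA TGT AAC GTT CCC ATG GCT TTA ATA GGT CCC TGA TGA — ATG at 25, stop TGA at 43 → 21 nt.
Frame -2: CGG AGC AAT CAT GTA ACG TTC CCA TGG CTT TAA TAG GTC CCT GAT GAC — no ATG→stop ORF.
Frame -3: GGA GCA ATC ATG TAA CGT TCC CAT GGC TTT AAT AGG TCC CTG ATG — ATG at 12, stop TAA at 15 → 6 nt.
Longest: frame -1, positions 25–45, 21 nt = 7 codons = 6 aa. → 7 codons.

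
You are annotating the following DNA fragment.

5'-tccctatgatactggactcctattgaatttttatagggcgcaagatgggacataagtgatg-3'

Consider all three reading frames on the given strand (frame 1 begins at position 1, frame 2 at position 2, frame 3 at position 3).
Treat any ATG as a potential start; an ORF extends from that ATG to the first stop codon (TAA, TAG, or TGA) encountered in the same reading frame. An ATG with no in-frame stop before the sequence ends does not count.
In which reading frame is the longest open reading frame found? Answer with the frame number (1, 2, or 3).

Frame 1: TCC CTA TGA TAC TGG ACT CCT ATT GAA TTT TTA TAG GGC GCA AGA TGG GAC ATA AGT GAT — no ATG→stop ORF.
Frame 2: CCC TAT GAT ACT GGA CTC CTA TTG AAT TTT TAT AGG GCG CAA GAT GGG ACA TAA GTG ATG — no ATG→stop ORF.
Frame 3: CCT ATG ATA CTG GAC TCC TAT TGA ATT TTT ATA GGG CGC AAG ATG GGA CAT AAG TGA — ATG at 6, stop TGA at 24 → 21 nt; ATG at 45, stop TGA at 57 → 15 nt.
Longest ORF is 21 nt in frame 3 (positions 6–26).

3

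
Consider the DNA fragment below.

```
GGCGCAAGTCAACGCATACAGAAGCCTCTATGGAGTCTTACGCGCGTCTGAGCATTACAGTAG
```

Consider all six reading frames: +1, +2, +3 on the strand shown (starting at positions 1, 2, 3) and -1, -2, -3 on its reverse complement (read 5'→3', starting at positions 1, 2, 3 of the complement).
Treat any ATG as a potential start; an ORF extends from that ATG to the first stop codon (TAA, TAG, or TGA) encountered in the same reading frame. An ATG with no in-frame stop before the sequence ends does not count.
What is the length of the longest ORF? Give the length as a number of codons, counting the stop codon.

6

Reverse complement (5'→3'): CTACTGTAATGCTCAGACGCGCGTAAGACTCCATAGAGGCTTCTGTATGCGTTGACTTGCGCC
Frame +1: GGC GCA AGT CAA CGC ATA CAG AAG CCT CTA TGG AGT CTT ACG CGC GTC TGA GCA TTA CAG TAG — no ATG→stop ORF.
Frame +2: GCG CAA GTC AAC GCA TAC AGA AGC CTC TAT GGA GTC TTA CGC GCG TCT GAG CAT TAC AGT — no ATG→stop ORF.
Frame +3: CGC AAG TCA ACG CAT ACA GAA GCC TCT ATG GAG TCT TAC GCG CGT CTG AGC ATT ACA GTA — no ATG→stop ORF.
Frame -1: CTA CTG TAA TGC TCA GAC GCG CGT AAG ACT CCA TAG AGG CTT CTG TAT GCG TTG ACT TGC GCC — no ATG→stop ORF.
Frame -2: TAC TGT AAT GCT CAG ACG CGC GTA AGA CTC CAT AGA GGC TTC TGT ATG CGT TGA CTT GCG — ATG at 47, stop TGA at 53 → 9 nt.
Frame -3: ACT GTA ATG CTC AGA CGC GCG TAA GAC TCC ATA GAG GCT TCT GTA TGC GTT GAC TTG CGC — ATG at 9, stop TAA at 24 → 18 nt.
Longest: frame -3, positions 9–26, 18 nt = 6 codons = 5 aa. → 6 codons.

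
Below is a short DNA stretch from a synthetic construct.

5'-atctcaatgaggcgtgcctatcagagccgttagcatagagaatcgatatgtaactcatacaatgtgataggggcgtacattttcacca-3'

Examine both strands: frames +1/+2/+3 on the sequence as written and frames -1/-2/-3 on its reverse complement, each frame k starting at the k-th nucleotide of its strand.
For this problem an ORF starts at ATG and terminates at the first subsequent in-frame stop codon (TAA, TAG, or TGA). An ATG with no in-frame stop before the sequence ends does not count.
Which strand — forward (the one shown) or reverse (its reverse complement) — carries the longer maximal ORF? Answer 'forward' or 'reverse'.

reverse

Reverse complement (5'→3'): TGGTGAAAATGTACGCCCCTATCACATTGTATGAGTTACATATCGATTCTCTATGCTAACGGCTCTGATAGGCACGCCTCATTGAGAT
Frame +1: ATC TCA ATG AGG CGT GCC TAT CAG AGC CGT TAG CAT AGA GAA TCG ATA TGT AAC TCA TAC AAT GTG ATA GGG GCG TAC ATT TTC ACC — ATG at 7, stop TAG at 31 → 27 nt.
Frame +2: TCT CAA TGA GGC GTG CCT ATC AGA GCC GTT AGC ATA GAG AAT CGA TAT GTA ACT CAT ACA ATG TGA TAG GGG CGT ACA TTT TCA CCA — ATG at 62, stop TGA at 65 → 6 nt.
Frame +3: CTC AAT GAG GCG TGC CTA TCA GAG CCG TTA GCA TAG AGA ATC GAT ATG TAA CTC ATA CAA TGT GAT AGG GGC GTA CAT TTT CAC — ATG at 48, stop TAA at 51 → 6 nt.
Frame -1: TGG TGA AAA TGT ACG CCC CTA TCA CAT TGT ATG AGT TAC ATA TCG ATT CTC TAT GCT AAC GGC TCT GAT AGG CAC GCC TCA TTG AGA — no ATG→stop ORF.
Frame -2: GGT GAA AAT GTA CGC CCC TAT CAC ATT GTA TGA GTT ACA TAT CGA TTC TCT ATG CTA ACG GCT CTG ATA GGC ACG CCT CAT TGA GAT — ATG at 53, stop TGA at 83 → 33 nt.
Frame -3: GTG AAA ATG TAC GCC CCT ATC ACA TTG TAT GAG TTA CAT ATC GAT TCT CTA TGC TAA CGG CTC TGA TAG GCA CGC CTC ATT GAG — ATG at 9, stop TAA at 57 → 51 nt.
Forward-strand max 27 nt; reverse-strand max 51 nt. The reverse strand has the longer ORF.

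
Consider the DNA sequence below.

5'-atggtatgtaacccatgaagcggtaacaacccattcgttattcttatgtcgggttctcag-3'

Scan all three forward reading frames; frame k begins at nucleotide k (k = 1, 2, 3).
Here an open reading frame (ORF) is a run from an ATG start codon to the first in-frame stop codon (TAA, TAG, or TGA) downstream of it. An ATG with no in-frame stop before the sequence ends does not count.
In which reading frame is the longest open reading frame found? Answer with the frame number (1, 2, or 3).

Frame 1: ATG GTA TGT AAC CCA TGA AGC GGT AAC AAC CCA TTC GTT ATT CTT ATG TCG GGT TCT CAG — ATG at 1, stop TGA at 16 → 18 nt.
Frame 2: TGG TAT GTA ACC CAT GAA GCG GTA ACA ACC CAT TCG TTA TTC TTA TGT CGG GTT CTC — no ATG→stop ORF.
Frame 3: GGT ATG TAA CCC ATG AAG CGG TAA CAA CCC ATT CGT TAT TCT TAT GTC GGG TTC TCA — ATG at 6, stop TAA at 9 → 6 nt; ATG at 15, stop TAA at 24 → 12 nt.
Longest ORF is 18 nt in frame 1 (positions 1–18).

1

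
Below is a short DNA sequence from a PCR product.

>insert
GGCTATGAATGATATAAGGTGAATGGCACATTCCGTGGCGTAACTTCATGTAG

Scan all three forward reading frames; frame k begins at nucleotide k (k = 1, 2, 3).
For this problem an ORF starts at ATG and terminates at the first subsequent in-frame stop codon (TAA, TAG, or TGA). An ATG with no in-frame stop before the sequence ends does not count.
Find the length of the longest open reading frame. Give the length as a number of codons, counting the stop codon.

Frame 1: GGC TAT GAA TGA TAT AAG GTG AAT GGC ACA TTC CGT GGC GTA ACT TCA TGT — no ATG→stop ORF.
Frame 2: GCT ATG AAT GAT ATA AGG TGA ATG GCA CAT TCC GTG GCG TAA CTT CAT GTA — ATG at 5, stop TGA at 20 → 18 nt; ATG at 23, stop TAA at 41 → 21 nt.
Frame 3: CTA TGA ATG ATA TAA GGT GAA TGG CAC ATT CCG TGG CGT AAC TTC ATG TAG — ATG at 9, stop TAA at 15 → 9 nt; ATG at 48, stop TAG at 51 → 6 nt.
Longest: frame 2, positions 23–43, 21 nt = 7 codons = 6 aa. → 7 codons.

7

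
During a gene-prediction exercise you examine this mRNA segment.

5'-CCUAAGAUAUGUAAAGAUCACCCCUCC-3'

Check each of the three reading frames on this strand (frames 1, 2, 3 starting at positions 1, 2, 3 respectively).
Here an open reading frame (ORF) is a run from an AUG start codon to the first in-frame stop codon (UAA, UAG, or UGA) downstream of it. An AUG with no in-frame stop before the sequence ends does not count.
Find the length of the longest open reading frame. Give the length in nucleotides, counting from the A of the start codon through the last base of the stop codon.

6

Frame 1: CCU AAG AUA UGU AAA GAU CAC CCC UCC — no AUG→stop ORF.
Frame 2: CUA AGA UAU GUA AAG AUC ACC CCU — no AUG→stop ORF.
Frame 3: UAA GAU AUG UAA AGA UCA CCC CUC — AUG at 9, stop UAA at 12 → 6 nt.
Longest: frame 3, positions 9–14, 6 nt = 2 codons = 1 aa. → 6 nucleotides.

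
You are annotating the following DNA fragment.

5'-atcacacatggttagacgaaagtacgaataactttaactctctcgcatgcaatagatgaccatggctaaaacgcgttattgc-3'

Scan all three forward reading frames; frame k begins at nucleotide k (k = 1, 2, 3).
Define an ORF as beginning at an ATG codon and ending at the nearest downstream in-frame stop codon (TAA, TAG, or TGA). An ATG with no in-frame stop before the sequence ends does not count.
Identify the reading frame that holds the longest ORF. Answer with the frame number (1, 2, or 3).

2

Frame 1: ATC ACA CAT GGT TAG ACG AAA GTA CGA ATA ACT TTA ACT CTC TCG CAT GCA ATA GAT GAC CAT GGC TAA AAC GCG TTA TTG — no ATG→stop ORF.
Frame 2: TCA CAC ATG GTT AGA CGA AAG TAC GAA TAA CTT TAA CTC TCT CGC ATG CAA TAG ATG ACC ATG GCT AAA ACG CGT TAT TGC — ATG at 8, stop TAA at 29 → 24 nt; ATG at 47, stop TAG at 53 → 9 nt.
Frame 3: CAC ACA TGG TTA GAC GAA AGT ACG AAT AAC TTT AAC TCT CTC GCA TGC AAT AGA TGA CCA TGG CTA AAA CGC GTT ATT — no ATG→stop ORF.
Longest ORF is 24 nt in frame 2 (positions 8–31).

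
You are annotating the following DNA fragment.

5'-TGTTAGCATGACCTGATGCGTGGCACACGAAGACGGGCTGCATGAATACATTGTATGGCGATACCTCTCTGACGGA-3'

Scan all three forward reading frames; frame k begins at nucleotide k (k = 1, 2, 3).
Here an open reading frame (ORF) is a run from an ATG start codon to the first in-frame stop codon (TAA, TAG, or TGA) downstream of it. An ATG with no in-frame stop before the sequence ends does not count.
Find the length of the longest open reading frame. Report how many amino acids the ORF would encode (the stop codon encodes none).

Frame 1: TGT TAG CAT GAC CTG ATG CGT GGC ACA CGA AGA CGG GCT GCA TGA ATA CAT TGT ATG GCG ATA CCT CTC TGA CGG — ATG at 16, stop TGA at 43 → 30 nt; ATG at 55, stop TGA at 70 → 18 nt.
Frame 2: GTT AGC ATG ACC TGA TGC GTG GCA CAC GAA GAC GGG CTG CAT GAA TAC ATT GTA TGG CGA TAC CTC TCT GAC GGA — ATG at 8, stop TGA at 14 → 9 nt.
Frame 3: TTA GCA TGA CCT GAT GCG TGG CAC ACG AAG ACG GGC TGC ATG AAT ACA TTG TAT GGC GAT ACC TCT CTG ACG — no ATG→stop ORF.
Longest: frame 1, positions 16–45, 30 nt = 10 codons = 9 aa. → 9 amino acids.

9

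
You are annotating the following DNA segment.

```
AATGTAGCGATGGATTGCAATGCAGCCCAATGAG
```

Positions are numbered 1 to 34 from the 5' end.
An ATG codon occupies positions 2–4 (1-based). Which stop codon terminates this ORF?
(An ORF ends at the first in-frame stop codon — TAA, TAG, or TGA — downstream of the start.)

TAG

Codons from position 2: ATG (2–4), TAG (5–7).
The first in-frame stop codon is TAG.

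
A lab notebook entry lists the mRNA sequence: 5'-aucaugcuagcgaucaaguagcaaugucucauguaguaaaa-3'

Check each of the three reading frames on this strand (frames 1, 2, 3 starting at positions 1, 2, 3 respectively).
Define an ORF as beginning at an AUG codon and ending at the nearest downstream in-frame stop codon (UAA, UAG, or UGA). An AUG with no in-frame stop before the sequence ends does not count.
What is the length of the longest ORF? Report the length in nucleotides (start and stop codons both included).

Frame 1: AUC AUG CUA GCG AUC AAG UAG CAA UGU CUC AUG UAG UAA — AUG at 4, stop UAG at 19 → 18 nt; AUG at 31, stop UAG at 34 → 6 nt.
Frame 2: UCA UGC UAG CGA UCA AGU AGC AAU GUC UCA UGU AGU AAA — no AUG→stop ORF.
Frame 3: CAU GCU AGC GAU CAA GUA GCA AUG UCU CAU GUA GUA AAA — no AUG→stop ORF.
Longest: frame 1, positions 4–21, 18 nt = 6 codons = 5 aa. → 18 nucleotides.

18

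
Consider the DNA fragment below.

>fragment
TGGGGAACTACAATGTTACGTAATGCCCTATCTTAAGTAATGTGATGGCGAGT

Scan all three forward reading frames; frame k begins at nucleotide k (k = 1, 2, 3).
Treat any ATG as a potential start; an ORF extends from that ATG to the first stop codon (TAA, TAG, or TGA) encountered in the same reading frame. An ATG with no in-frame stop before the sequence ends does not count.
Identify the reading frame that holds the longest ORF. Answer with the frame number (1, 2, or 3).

Frame 1: TGG GGA ACT ACA ATG TTA CGT AAT GCC CTA TCT TAA GTA ATG TGA TGG CGA — ATG at 13, stop TAA at 34 → 24 nt; ATG at 40, stop TGA at 43 → 6 nt.
Frame 2: GGG GAA CTA CAA TGT TAC GTA ATG CCC TAT CTT AAG TAA TGT GAT GGC GAG — ATG at 23, stop TAA at 38 → 18 nt.
Frame 3: GGG AAC TAC AAT GTT ACG TAA TGC CCT ATC TTA AGT AAT GTG ATG GCG AGT — no ATG→stop ORF.
Longest ORF is 24 nt in frame 1 (positions 13–36).

1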